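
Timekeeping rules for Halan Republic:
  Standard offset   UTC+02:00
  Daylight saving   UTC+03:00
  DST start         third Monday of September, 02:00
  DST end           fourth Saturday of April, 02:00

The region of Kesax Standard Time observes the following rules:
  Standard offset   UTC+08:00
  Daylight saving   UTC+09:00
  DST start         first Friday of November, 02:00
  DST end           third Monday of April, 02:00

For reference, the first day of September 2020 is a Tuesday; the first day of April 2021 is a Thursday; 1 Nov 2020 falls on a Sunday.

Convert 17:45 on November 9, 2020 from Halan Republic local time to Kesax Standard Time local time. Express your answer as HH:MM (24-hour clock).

23:45

1 September 2020 is a Tuesday, so the first Monday is September 7 and the third is September 21.
1 April 2021 is a Thursday, so the first Saturday is April 3 and the fourth is April 24.
November 9, 2020 falls between 21 September 2020 and 24 April 2021, so daylight saving is in effect and Halan Republic is at UTC+03:00.
17:45 Halan Republic − 3h = 14:45 UTC.
1 November 2020 is a Sunday, so the first Friday is November 6.
1 April 2021 is a Thursday, so the first Monday is April 5 and the third is April 19.
At the standard offset (UTC+08:00), 14:45 UTC + 8h = 22:45 Kesax Standard Time standard time.
The standard-time date in Kesax Standard Time, November 9, 2020, falls between 6 November 2020 and 19 April 2021, so daylight saving is in effect and Kesax Standard Time is at UTC+09:00.
14:45 UTC + 9h = 23:45 Kesax Standard Time.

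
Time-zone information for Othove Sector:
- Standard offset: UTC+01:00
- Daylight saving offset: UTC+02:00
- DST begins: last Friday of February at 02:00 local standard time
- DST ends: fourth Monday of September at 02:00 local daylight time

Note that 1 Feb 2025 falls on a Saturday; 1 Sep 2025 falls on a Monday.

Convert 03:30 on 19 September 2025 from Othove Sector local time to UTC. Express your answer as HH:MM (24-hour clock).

01:30

1 February 2025 is a Saturday, so Fridays fall on 7, 14, 21, 28; the last is February 28.
1 September 2025 is a Monday, so the first Monday is September 1 and the fourth is September 22.
Daylight saving runs 28 February – 22 September; 19 September 2025 is inside that window, so Othove Sector is at UTC+02:00.
03:30 local − 2h = 01:30 UTC.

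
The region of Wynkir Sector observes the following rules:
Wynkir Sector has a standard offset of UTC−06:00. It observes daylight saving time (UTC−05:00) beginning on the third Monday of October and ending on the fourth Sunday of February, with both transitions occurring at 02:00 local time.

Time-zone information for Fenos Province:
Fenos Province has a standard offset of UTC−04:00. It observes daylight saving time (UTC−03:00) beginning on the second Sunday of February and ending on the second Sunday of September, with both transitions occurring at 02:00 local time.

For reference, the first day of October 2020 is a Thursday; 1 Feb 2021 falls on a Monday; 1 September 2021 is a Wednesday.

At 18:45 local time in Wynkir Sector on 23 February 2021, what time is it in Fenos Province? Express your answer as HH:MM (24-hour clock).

20:45

1 October 2020 is a Thursday, so the first Monday is October 5 and the third is October 19.
1 February 2021 is a Monday, so the first Sunday is February 7 and the fourth is February 28.
23 February 2021 falls between 19 October 2020 and 28 February 2021, so daylight saving is in effect and Wynkir Sector is at UTC−05:00.
18:45 Wynkir Sector + 5h = 23:45 UTC.
1 February 2021 is a Monday, so the first Sunday is February 7 and the second is February 14.
1 September 2021 is a Wednesday, so the first Sunday is September 5 and the second is September 12.
At the standard offset (UTC−04:00), 23:45 UTC − 4h = 19:45 Fenos Province standard time.
The standard-time date in Fenos Province, 23 February 2021, falls between 14 February and 12 September, so daylight saving is in effect and Fenos Province is at UTC−03:00.
23:45 UTC − 3h = 20:45 Fenos Province.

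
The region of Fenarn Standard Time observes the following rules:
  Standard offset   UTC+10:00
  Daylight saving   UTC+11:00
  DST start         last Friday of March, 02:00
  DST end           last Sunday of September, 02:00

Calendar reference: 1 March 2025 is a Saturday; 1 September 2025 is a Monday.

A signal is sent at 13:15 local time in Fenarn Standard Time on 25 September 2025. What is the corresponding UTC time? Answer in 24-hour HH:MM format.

02:15

1 March 2025 is a Saturday, so Fridays fall on 7, 14, 21, 28; the last is March 28.
1 September 2025 is a Monday, so Sundays fall on 7, 14, 21, 28; the last is September 28.
Daylight saving runs 28 March – 28 September; 25 September 2025 is inside that window, so Fenarn Standard Time is at UTC+11:00.
13:15 local − 11h = 02:15 UTC.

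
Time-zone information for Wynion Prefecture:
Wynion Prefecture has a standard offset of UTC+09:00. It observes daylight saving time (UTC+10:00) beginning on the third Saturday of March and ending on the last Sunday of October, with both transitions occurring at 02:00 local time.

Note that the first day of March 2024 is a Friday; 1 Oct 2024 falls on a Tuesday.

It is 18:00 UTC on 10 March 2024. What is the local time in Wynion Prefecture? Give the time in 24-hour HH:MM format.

03:00

1 March 2024 is a Friday, so the first Saturday is March 2 and the third is March 16.
1 October 2024 is a Tuesday, so Sundays fall on 6, 13, 20, 27; the last is October 27.
At the standard offset (UTC+09:00), 18:00 UTC + 9h = 03:00 Wynion Prefecture standard time (rolling into the next day, 11 March 2024).
The standard-time date in Wynion Prefecture, 11 March 2024, is outside the daylight-saving period (16 March – 27 October), so Wynion Prefecture is on standard time, UTC+09:00.
18:00 UTC + 9h = 03:00 local (rolling into the next day, 11 March 2024).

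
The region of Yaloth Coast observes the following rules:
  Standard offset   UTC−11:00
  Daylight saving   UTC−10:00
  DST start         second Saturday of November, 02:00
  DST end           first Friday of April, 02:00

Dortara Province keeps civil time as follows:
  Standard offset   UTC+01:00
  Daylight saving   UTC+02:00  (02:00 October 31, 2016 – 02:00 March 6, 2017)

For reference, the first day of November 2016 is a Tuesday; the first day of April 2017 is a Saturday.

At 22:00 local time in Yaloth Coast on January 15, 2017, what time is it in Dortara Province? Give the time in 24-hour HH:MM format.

10:00

1 November 2016 is a Tuesday, so the first Saturday is November 5 and the second is November 12.
1 April 2017 is a Saturday, so the first Friday is April 7.
Daylight saving runs 12 November 2016 – 7 April 2017; January 15, 2017 is inside that window, so Yaloth Coast is at UTC−10:00.
22:00 Yaloth Coast + 10h = 08:00 UTC (rolling into the next day, 16 January 2017).
At the standard offset (UTC+01:00), 08:00 UTC + 1h = 09:00 Dortara Province standard time.
The standard-time date in Dortara Province, January 16, 2017, lies within the daylight-saving period (31 October 2016 – 6 March 2017), so Dortara Province is on daylight time, UTC+02:00.
08:00 UTC + 2h = 10:00 Dortara Province.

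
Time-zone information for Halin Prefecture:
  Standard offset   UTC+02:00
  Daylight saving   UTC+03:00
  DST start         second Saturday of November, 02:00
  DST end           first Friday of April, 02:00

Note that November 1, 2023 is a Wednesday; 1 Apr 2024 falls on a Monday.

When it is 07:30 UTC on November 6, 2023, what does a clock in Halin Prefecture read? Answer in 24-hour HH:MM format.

1 November 2023 is a Wednesday, so the first Saturday is November 4 and the second is November 11.
1 April 2024 is a Monday, so the first Friday is April 5.
At the standard offset (UTC+02:00), 07:30 UTC + 2h = 09:30 Halin Prefecture standard time.
Daylight saving runs 11 November 2023 – 5 April 2024; the standard-time date in Halin Prefecture, November 6, 2023, is outside that window, so Halin Prefecture is on standard time at UTC+02:00.
07:30 UTC + 2h = 09:30 local.

09:30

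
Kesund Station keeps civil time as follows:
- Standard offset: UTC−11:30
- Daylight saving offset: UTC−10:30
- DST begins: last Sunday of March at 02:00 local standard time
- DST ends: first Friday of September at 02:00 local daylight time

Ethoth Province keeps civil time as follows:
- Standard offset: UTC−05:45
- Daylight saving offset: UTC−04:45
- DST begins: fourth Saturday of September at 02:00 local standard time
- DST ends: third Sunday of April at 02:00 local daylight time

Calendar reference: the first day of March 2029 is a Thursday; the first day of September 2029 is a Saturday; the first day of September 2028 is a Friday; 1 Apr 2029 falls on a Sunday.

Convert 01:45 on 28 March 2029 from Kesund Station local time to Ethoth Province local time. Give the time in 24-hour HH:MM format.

1 March 2029 is a Thursday, so Sundays fall on 4, 11, 18, 25; the last is March 25.
1 September 2029 is a Saturday, so the first Friday is September 7.
28 March 2029 falls between 25 March and 7 September, so daylight saving is in effect and Kesund Station is at UTC−10:30.
01:45 Kesund Station + 10h30m = 12:15 UTC.
1 September 2028 is a Friday, so the first Saturday is September 2 and the fourth is September 23.
1 April 2029 is a Sunday, so the first Sunday is April 1 and the third is April 15.
At the standard offset (UTC−05:45), 12:15 UTC − 5h45m = 06:30 Ethoth Province standard time.
The standard-time date in Ethoth Province, 28 March 2029, lies within the daylight-saving period (23 September 2028 – 15 April 2029), so Ethoth Province is on daylight time, UTC−04:45.
12:15 UTC − 4h45m = 07:30 Ethoth Province.

07:30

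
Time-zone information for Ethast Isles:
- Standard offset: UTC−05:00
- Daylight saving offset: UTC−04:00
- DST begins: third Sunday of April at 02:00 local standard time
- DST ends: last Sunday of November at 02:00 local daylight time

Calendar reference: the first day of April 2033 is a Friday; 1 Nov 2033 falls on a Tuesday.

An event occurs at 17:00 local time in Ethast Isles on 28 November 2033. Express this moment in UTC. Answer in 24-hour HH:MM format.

22:00

1 April 2033 is a Friday, so the first Sunday is April 3 and the third is April 17.
1 November 2033 is a Tuesday, so Sundays fall on 6, 13, 20, 27; the last is November 27.
28 November 2033 does not fall between 17 April and 27 November, so daylight saving is not in effect and Ethast Isles is at UTC−05:00.
17:00 local + 5h = 22:00 UTC.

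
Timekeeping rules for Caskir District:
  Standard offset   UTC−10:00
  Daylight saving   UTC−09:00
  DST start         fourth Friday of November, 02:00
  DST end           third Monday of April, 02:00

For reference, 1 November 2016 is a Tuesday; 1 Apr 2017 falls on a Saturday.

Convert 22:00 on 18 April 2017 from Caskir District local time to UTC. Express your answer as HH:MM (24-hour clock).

1 November 2016 is a Tuesday, so the first Friday is November 4 and the fourth is November 25.
1 April 2017 is a Saturday, so the first Monday is April 3 and the third is April 17.
Daylight saving runs 25 November 2016 – 17 April 2017; 18 April 2017 is outside that window, so Caskir District is on standard time at UTC−10:00.
22:00 local + 10h = 08:00 UTC (rolling into the next day, 19 April 2017).

08:00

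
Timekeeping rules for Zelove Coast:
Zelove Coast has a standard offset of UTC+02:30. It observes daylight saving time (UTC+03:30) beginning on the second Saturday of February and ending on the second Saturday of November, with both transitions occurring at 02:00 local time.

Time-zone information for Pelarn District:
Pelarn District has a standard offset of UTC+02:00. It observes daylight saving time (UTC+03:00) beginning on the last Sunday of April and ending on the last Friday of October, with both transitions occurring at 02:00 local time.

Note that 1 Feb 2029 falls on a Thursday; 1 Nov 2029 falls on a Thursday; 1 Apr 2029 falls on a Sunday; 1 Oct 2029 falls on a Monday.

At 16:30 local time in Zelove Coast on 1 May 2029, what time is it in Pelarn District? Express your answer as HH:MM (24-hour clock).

1 February 2029 is a Thursday, so the first Saturday is February 3 and the second is February 10.
1 November 2029 is a Thursday, so the first Saturday is November 3 and the second is November 10.
1 May 2029 falls between 10 February and 10 November, so daylight saving is in effect and Zelove Coast is at UTC+03:30.
16:30 Zelove Coast − 3h30m = 13:00 UTC.
1 April 2029 is a Sunday, so Sundays fall on 1, 8, 15, 22, 29; the last is April 29.
1 October 2029 is a Monday, so Fridays fall on 5, 12, 19, 26; the last is October 26.
At the standard offset (UTC+02:00), 13:00 UTC + 2h = 15:00 Pelarn District standard time.
The standard-time date in Pelarn District, 1 May 2029, lies within the daylight-saving period (29 April – 26 October), so Pelarn District is on daylight time, UTC+03:00.
13:00 UTC + 3h = 16:00 Pelarn District.

16:00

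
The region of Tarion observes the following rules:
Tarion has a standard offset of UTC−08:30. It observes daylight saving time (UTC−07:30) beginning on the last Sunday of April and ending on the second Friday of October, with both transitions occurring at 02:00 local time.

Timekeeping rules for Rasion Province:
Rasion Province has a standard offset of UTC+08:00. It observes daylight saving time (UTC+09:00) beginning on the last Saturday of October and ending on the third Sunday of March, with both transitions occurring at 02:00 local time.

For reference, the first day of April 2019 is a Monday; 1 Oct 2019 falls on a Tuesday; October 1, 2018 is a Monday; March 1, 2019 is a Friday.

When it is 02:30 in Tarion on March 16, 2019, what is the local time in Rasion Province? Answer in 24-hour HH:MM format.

1 April 2019 is a Monday, so Sundays fall on 7, 14, 21, 28; the last is April 28.
1 October 2019 is a Tuesday, so the first Friday is October 4 and the second is October 11.
March 16, 2019 is outside the daylight-saving period (28 April – 11 October), so Tarion is on standard time, UTC−08:30.
02:30 Tarion + 8h30m = 11:00 UTC.
1 October 2018 is a Monday, so Saturdays fall on 6, 13, 20, 27; the last is October 27.
1 March 2019 is a Friday, so the first Sunday is March 3 and the third is March 17.
At the standard offset (UTC+08:00), 11:00 UTC + 8h = 19:00 Rasion Province standard time.
The standard-time date in Rasion Province, March 16, 2019, lies within the daylight-saving period (27 October 2018 – 17 March 2019), so Rasion Province is on daylight time, UTC+09:00.
11:00 UTC + 9h = 20:00 Rasion Province.

20:00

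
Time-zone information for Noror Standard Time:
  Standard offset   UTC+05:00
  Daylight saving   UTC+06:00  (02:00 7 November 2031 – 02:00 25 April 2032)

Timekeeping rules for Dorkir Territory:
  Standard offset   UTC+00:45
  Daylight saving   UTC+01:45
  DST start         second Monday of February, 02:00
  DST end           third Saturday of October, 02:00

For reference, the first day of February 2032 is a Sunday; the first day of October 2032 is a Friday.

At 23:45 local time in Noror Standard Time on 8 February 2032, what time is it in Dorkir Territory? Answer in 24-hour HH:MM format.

18:30

8 February 2032 falls between 7 November 2031 and 25 April 2032, so daylight saving is in effect and Noror Standard Time is at UTC+06:00.
23:45 Noror Standard Time − 6h = 17:45 UTC.
1 February 2032 is a Sunday, so the first Monday is February 2 and the second is February 9.
1 October 2032 is a Friday, so the first Saturday is October 2 and the third is October 16.
At the standard offset (UTC+00:45), 17:45 UTC + 0h45m = 18:30 Dorkir Territory standard time.
Daylight saving runs 9 February – 16 October; the standard-time date in Dorkir Territory, 8 February 2032, is outside that window, so Dorkir Territory is on standard time at UTC+00:45.
17:45 UTC + 0h45m = 18:30 Dorkir Territory.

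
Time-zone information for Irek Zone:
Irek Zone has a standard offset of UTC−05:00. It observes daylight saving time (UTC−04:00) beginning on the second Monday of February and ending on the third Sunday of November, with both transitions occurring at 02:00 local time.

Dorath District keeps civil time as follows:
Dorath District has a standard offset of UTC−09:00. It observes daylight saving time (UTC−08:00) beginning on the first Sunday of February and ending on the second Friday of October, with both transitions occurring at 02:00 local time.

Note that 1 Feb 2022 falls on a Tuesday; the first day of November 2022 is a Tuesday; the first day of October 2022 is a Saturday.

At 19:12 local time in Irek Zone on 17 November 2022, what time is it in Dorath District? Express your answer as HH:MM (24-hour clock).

14:12

1 February 2022 is a Tuesday, so the first Monday is February 7 and the second is February 14.
1 November 2022 is a Tuesday, so the first Sunday is November 6 and the third is November 20.
17 November 2022 lies within the daylight-saving period (14 February – 20 November), so Irek Zone is on daylight time, UTC−04:00.
19:12 Irek Zone + 4h = 23:12 UTC.
1 February 2022 is a Tuesday, so the first Sunday is February 6.
1 October 2022 is a Saturday, so the first Friday is October 7 and the second is October 14.
At the standard offset (UTC−09:00), 23:12 UTC − 9h = 14:12 Dorath District standard time.
The standard-time date in Dorath District, 17 November 2022, is outside the daylight-saving period (6 February – 14 October), so Dorath District is on standard time, UTC−09:00.
23:12 UTC − 9h = 14:12 Dorath District.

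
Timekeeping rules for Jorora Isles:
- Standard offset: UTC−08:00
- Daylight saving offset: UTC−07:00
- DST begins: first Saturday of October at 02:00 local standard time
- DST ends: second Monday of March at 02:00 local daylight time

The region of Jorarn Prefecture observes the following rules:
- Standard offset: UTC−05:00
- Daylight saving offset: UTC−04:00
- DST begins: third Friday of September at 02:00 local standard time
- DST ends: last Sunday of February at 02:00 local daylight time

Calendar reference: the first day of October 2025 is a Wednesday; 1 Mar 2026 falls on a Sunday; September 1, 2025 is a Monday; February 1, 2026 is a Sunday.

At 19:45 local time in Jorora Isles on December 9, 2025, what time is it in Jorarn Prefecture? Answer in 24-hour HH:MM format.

1 October 2025 is a Wednesday, so the first Saturday is October 4.
1 March 2026 is a Sunday, so the first Monday is March 2 and the second is March 9.
December 9, 2025 lies within the daylight-saving period (4 October 2025 – 9 March 2026), so Jorora Isles is on daylight time, UTC−07:00.
19:45 Jorora Isles + 7h = 02:45 UTC (rolling into the next day, 10 December 2025).
1 September 2025 is a Monday, so the first Friday is September 5 and the third is September 19.
1 February 2026 is a Sunday, so Sundays fall on 1, 8, 15, 22; the last is February 22.
At the standard offset (UTC−05:00), 02:45 UTC − 5h = 21:45 Jorarn Prefecture standard time (rolling into the previous day, 9 December 2025).
The standard-time date in Jorarn Prefecture, December 9, 2025, falls between 19 September 2025 and 22 February 2026, so daylight saving is in effect and Jorarn Prefecture is at UTC−04:00.
02:45 UTC − 4h = 22:45 Jorarn Prefecture (rolling into the previous day, 9 December 2025).

22:45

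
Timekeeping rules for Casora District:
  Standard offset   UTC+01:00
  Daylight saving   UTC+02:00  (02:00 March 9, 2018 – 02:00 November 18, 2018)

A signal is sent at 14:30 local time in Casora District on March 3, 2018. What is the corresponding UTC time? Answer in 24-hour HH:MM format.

13:30

March 3, 2018 does not fall between 9 March and 18 November, so daylight saving is not in effect and Casora District is at UTC+01:00.
14:30 local − 1h = 13:30 UTC.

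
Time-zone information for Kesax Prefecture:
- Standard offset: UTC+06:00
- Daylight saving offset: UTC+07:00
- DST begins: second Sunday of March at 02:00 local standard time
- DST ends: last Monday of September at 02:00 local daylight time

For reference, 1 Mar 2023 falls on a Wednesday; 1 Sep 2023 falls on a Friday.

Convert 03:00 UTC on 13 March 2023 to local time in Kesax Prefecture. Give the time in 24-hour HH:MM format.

10:00

1 March 2023 is a Wednesday, so the first Sunday is March 5 and the second is March 12.
1 September 2023 is a Friday, so Mondays fall on 4, 11, 18, 25; the last is September 25.
At the standard offset (UTC+06:00), 03:00 UTC + 6h = 09:00 Kesax Prefecture standard time.
The standard-time date in Kesax Prefecture, 13 March 2023, falls between 12 March and 25 September, so daylight saving is in effect and Kesax Prefecture is at UTC+07:00.
03:00 UTC + 7h = 10:00 local.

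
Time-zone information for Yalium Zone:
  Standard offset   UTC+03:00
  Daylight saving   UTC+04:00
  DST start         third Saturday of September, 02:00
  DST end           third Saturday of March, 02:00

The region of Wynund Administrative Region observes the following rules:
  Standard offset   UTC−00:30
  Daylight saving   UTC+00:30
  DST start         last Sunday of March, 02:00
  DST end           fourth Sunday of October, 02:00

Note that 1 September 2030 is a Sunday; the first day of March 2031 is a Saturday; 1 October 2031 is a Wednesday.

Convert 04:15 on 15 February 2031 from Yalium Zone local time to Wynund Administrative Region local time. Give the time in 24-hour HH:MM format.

23:45

1 September 2030 is a Sunday, so the first Saturday is September 7 and the third is September 21.
1 March 2031 is a Saturday, so the first Saturday is March 1 and the third is March 15.
15 February 2031 lies within the daylight-saving period (21 September 2030 – 15 March 2031), so Yalium Zone is on daylight time, UTC+04:00.
04:15 Yalium Zone − 4h = 00:15 UTC.
1 March 2031 is a Saturday, so Sundays fall on 2, 9, 16, 23, 30; the last is March 30.
1 October 2031 is a Wednesday, so the first Sunday is October 5 and the fourth is October 26.
At the standard offset (UTC−00:30), 00:15 UTC − 0h30m = 23:45 Wynund Administrative Region standard time (rolling into the previous day, 14 February 2031).
The standard-time date in Wynund Administrative Region, 14 February 2031, does not fall between 30 March and 26 October, so daylight saving is not in effect and Wynund Administrative Region is at UTC−00:30.
00:15 UTC − 0h30m = 23:45 Wynund Administrative Region (rolling into the previous day, 14 February 2031).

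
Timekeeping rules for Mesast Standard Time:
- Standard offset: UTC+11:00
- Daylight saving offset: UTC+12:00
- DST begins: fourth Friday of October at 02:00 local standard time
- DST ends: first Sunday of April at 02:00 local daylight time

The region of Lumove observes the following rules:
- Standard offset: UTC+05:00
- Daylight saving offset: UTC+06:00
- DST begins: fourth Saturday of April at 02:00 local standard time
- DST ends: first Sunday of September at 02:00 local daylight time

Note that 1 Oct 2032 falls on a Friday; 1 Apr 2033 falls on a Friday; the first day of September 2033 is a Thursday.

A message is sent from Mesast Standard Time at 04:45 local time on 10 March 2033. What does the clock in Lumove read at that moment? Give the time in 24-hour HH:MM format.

21:45

1 October 2032 is a Friday, so the first Friday is October 1 and the fourth is October 22.
1 April 2033 is a Friday, so the first Sunday is April 3.
Daylight saving runs 22 October 2032 – 3 April 2033; 10 March 2033 is inside that window, so Mesast Standard Time is at UTC+12:00.
04:45 Mesast Standard Time − 12h = 16:45 UTC (rolling into the previous day, 9 March 2033).
1 April 2033 is a Friday, so the first Saturday is April 2 and the fourth is April 23.
1 September 2033 is a Thursday, so the first Sunday is September 4.
At the standard offset (UTC+05:00), 16:45 UTC + 5h = 21:45 Lumove standard time.
The standard-time date in Lumove, 9 March 2033, is outside the daylight-saving period (23 April – 4 September), so Lumove is on standard time, UTC+05:00.
16:45 UTC + 5h = 21:45 Lumove.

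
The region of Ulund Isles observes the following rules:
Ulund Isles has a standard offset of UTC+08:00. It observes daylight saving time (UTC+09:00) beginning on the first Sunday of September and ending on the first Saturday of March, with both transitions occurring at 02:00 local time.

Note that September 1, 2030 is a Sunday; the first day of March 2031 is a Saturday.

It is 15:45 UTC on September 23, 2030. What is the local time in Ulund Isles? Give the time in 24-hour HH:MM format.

00:45

1 September 2030 is a Sunday, so the first Sunday is September 1.
1 March 2031 is a Saturday, so the first Saturday is March 1.
At the standard offset (UTC+08:00), 15:45 UTC + 8h = 23:45 Ulund Isles standard time.
The standard-time date in Ulund Isles, September 23, 2030, lies within the daylight-saving period (1 September 2030 – 1 March 2031), so Ulund Isles is on daylight time, UTC+09:00.
15:45 UTC + 9h = 00:45 local (rolling into the next day, 24 September 2030).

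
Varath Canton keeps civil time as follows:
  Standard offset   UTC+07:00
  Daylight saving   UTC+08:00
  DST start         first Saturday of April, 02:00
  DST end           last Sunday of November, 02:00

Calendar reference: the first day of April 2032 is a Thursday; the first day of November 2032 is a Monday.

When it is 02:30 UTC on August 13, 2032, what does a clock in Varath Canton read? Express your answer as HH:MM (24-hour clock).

1 April 2032 is a Thursday, so the first Saturday is April 3.
1 November 2032 is a Monday, so Sundays fall on 7, 14, 21, 28; the last is November 28.
At the standard offset (UTC+07:00), 02:30 UTC + 7h = 09:30 Varath Canton standard time.
The standard-time date in Varath Canton, August 13, 2032, lies within the daylight-saving period (3 April – 28 November), so Varath Canton is on daylight time, UTC+08:00.
02:30 UTC + 8h = 10:30 local.

10:30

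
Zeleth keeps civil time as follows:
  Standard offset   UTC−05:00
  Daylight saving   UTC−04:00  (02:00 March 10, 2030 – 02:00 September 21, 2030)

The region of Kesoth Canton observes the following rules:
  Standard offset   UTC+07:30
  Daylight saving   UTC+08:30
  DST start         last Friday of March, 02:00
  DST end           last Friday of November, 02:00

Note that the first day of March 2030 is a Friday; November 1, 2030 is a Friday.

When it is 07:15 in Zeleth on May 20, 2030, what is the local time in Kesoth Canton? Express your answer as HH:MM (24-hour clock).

19:45

May 20, 2030 lies within the daylight-saving period (10 March – 21 September), so Zeleth is on daylight time, UTC−04:00.
07:15 Zeleth + 4h = 11:15 UTC.
1 March 2030 is a Friday, so Fridays fall on 1, 8, 15, 22, 29; the last is March 29.
1 November 2030 is a Friday, so Fridays fall on 1, 8, 15, 22, 29; the last is November 29.
At the standard offset (UTC+07:30), 11:15 UTC + 7h30m = 18:45 Kesoth Canton standard time.
Daylight saving runs 29 March – 29 November; the standard-time date in Kesoth Canton, May 20, 2030, is inside that window, so Kesoth Canton is at UTC+08:30.
11:15 UTC + 8h30m = 19:45 Kesoth Canton.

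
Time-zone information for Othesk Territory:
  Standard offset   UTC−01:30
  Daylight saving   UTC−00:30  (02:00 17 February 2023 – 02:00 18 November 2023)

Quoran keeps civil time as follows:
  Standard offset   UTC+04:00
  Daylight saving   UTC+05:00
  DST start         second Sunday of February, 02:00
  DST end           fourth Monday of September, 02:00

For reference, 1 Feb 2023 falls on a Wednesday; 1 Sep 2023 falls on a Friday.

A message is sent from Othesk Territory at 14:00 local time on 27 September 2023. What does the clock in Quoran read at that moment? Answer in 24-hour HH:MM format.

18:30

Daylight saving runs 17 February – 18 November; 27 September 2023 is inside that window, so Othesk Territory is at UTC−00:30.
14:00 Othesk Territory + 0h30m = 14:30 UTC.
1 February 2023 is a Wednesday, so the first Sunday is February 5 and the second is February 12.
1 September 2023 is a Friday, so the first Monday is September 4 and the fourth is September 25.
At the standard offset (UTC+04:00), 14:30 UTC + 4h = 18:30 Quoran standard time.
The standard-time date in Quoran, 27 September 2023, is outside the daylight-saving period (12 February – 25 September), so Quoran is on standard time, UTC+04:00.
14:30 UTC + 4h = 18:30 Quoran.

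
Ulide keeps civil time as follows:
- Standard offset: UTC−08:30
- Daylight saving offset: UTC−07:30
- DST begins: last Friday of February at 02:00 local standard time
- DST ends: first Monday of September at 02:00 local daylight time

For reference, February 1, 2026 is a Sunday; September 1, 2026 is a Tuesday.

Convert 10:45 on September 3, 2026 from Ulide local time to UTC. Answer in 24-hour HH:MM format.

18:15

1 February 2026 is a Sunday, so Fridays fall on 6, 13, 20, 27; the last is February 27.
1 September 2026 is a Tuesday, so the first Monday is September 7.
Daylight saving runs 27 February – 7 September; September 3, 2026 is inside that window, so Ulide is at UTC−07:30.
10:45 local + 7h30m = 18:15 UTC.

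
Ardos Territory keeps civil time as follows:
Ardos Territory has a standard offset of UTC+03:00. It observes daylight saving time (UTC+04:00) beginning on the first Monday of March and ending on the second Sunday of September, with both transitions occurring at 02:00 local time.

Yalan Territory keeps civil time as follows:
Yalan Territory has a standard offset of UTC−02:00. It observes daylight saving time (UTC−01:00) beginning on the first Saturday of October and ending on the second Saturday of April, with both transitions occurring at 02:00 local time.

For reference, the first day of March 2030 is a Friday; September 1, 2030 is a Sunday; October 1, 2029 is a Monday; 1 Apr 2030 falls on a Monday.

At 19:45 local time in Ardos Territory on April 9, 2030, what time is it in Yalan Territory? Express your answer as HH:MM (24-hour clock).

1 March 2030 is a Friday, so the first Monday is March 4.
1 September 2030 is a Sunday, so the first Sunday is September 1 and the second is September 8.
April 9, 2030 falls between 4 March and 8 September, so daylight saving is in effect and Ardos Territory is at UTC+04:00.
19:45 Ardos Territory − 4h = 15:45 UTC.
1 October 2029 is a Monday, so the first Saturday is October 6.
1 April 2030 is a Monday, so the first Saturday is April 6 and the second is April 13.
At the standard offset (UTC−02:00), 15:45 UTC − 2h = 13:45 Yalan Territory standard time.
Daylight saving runs 6 October 2029 – 13 April 2030; the standard-time date in Yalan Territory, April 9, 2030, is inside that window, so Yalan Territory is at UTC−01:00.
15:45 UTC − 1h = 14:45 Yalan Territory.

14:45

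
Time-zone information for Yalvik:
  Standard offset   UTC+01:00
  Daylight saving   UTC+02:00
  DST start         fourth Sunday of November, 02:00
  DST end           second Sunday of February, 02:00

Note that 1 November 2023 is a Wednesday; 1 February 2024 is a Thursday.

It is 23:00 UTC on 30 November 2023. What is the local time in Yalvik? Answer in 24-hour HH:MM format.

1 November 2023 is a Wednesday, so the first Sunday is November 5 and the fourth is November 26.
1 February 2024 is a Thursday, so the first Sunday is February 4 and the second is February 11.
At the standard offset (UTC+01:00), 23:00 UTC + 1h = 00:00 Yalvik standard time (rolling into the next day, 1 December 2023).
Daylight saving runs 26 November 2023 – 11 February 2024; the standard-time date in Yalvik, 1 December 2023, is inside that window, so Yalvik is at UTC+02:00.
23:00 UTC + 2h = 01:00 local (rolling into the next day, 1 December 2023).

01:00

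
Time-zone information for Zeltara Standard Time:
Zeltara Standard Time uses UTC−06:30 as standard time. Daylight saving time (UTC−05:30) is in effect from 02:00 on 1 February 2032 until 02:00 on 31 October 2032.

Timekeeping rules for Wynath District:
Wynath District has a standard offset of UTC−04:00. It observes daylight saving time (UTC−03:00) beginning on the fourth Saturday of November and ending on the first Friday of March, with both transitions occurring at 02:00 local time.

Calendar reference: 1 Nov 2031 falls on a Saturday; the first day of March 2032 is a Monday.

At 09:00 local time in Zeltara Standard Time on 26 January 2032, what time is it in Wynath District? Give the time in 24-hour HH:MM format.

26 January 2032 is outside the daylight-saving period (1 February – 31 October), so Zeltara Standard Time is on standard time, UTC−06:30.
09:00 Zeltara Standard Time + 6h30m = 15:30 UTC.
1 November 2031 is a Saturday, so the first Saturday is November 1 and the fourth is November 22.
1 March 2032 is a Monday, so the first Friday is March 5.
At the standard offset (UTC−04:00), 15:30 UTC − 4h = 11:30 Wynath District standard time.
The standard-time date in Wynath District, 26 January 2032, falls between 22 November 2031 and 5 March 2032, so daylight saving is in effect and Wynath District is at UTC−03:00.
15:30 UTC − 3h = 12:30 Wynath District.

12:30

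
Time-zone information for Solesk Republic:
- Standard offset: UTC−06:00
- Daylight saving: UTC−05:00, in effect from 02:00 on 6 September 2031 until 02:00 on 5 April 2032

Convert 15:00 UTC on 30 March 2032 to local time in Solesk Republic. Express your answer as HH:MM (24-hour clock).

At the standard offset (UTC−06:00), 15:00 UTC − 6h = 09:00 Solesk Republic standard time.
Daylight saving runs 6 September 2031 – 5 April 2032; the standard-time date in Solesk Republic, 30 March 2032, is inside that window, so Solesk Republic is at UTC−05:00.
15:00 UTC − 5h = 10:00 local.

10:00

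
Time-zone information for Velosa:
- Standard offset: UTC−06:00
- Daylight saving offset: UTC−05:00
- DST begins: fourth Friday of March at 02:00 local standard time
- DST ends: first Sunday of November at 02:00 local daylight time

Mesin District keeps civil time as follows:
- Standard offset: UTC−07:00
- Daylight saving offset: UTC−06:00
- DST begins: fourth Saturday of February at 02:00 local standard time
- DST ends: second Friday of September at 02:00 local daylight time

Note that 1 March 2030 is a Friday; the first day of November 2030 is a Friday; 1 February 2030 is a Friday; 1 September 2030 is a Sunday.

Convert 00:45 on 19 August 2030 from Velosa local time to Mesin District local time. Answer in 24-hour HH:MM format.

23:45

1 March 2030 is a Friday, so the first Friday is March 1 and the fourth is March 22.
1 November 2030 is a Friday, so the first Sunday is November 3.
19 August 2030 lies within the daylight-saving period (22 March – 3 November), so Velosa is on daylight time, UTC−05:00.
00:45 Velosa + 5h = 05:45 UTC.
1 February 2030 is a Friday, so the first Saturday is February 2 and the fourth is February 23.
1 September 2030 is a Sunday, so the first Friday is September 6 and the second is September 13.
At the standard offset (UTC−07:00), 05:45 UTC − 7h = 22:45 Mesin District standard time (rolling into the previous day, 18 August 2030).
The standard-time date in Mesin District, 18 August 2030, falls between 23 February and 13 September, so daylight saving is in effect and Mesin District is at UTC−06:00.
05:45 UTC − 6h = 23:45 Mesin District (rolling into the previous day, 18 August 2030).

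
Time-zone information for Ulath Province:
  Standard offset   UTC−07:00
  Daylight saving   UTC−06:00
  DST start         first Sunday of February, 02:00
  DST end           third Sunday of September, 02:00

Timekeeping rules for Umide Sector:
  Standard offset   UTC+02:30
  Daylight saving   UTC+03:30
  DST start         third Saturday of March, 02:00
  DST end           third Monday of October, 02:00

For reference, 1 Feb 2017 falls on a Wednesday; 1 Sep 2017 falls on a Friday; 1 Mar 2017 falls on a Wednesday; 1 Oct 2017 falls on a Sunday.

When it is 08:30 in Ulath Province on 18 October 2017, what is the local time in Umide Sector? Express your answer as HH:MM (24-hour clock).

1 February 2017 is a Wednesday, so the first Sunday is February 5.
1 September 2017 is a Friday, so the first Sunday is September 3 and the third is September 17.
18 October 2017 does not fall between 5 February and 17 September, so daylight saving is not in effect and Ulath Province is at UTC−07:00.
08:30 Ulath Province + 7h = 15:30 UTC.
1 March 2017 is a Wednesday, so the first Saturday is March 4 and the third is March 18.
1 October 2017 is a Sunday, so the first Monday is October 2 and the third is October 16.
At the standard offset (UTC+02:30), 15:30 UTC + 2h30m = 18:00 Umide Sector standard time.
The standard-time date in Umide Sector, 18 October 2017, does not fall between 18 March and 16 October, so daylight saving is not in effect and Umide Sector is at UTC+02:30.
15:30 UTC + 2h30m = 18:00 Umide Sector.

18:00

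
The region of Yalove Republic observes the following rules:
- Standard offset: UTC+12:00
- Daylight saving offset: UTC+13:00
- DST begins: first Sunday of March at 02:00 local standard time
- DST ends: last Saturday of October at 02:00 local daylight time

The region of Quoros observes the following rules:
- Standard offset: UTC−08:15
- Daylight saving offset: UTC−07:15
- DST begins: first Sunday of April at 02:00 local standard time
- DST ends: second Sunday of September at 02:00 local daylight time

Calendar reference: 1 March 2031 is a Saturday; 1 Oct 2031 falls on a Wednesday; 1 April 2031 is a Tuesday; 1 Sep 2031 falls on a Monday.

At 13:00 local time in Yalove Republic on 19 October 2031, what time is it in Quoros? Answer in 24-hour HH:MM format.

1 March 2031 is a Saturday, so the first Sunday is March 2.
1 October 2031 is a Wednesday, so Saturdays fall on 4, 11, 18, 25; the last is October 25.
19 October 2031 lies within the daylight-saving period (2 March – 25 October), so Yalove Republic is on daylight time, UTC+13:00.
13:00 Yalove Republic − 13h = 00:00 UTC.
1 April 2031 is a Tuesday, so the first Sunday is April 6.
1 September 2031 is a Monday, so the first Sunday is September 7 and the second is September 14.
At the standard offset (UTC−08:15), 00:00 UTC − 8h15m = 15:45 Quoros standard time (rolling into the previous day, 18 October 2031).
The standard-time date in Quoros, 18 October 2031, is outside the daylight-saving period (6 April – 14 September), so Quoros is on standard time, UTC−08:15.
00:00 UTC − 8h15m = 15:45 Quoros (rolling into the previous day, 18 October 2031).

15:45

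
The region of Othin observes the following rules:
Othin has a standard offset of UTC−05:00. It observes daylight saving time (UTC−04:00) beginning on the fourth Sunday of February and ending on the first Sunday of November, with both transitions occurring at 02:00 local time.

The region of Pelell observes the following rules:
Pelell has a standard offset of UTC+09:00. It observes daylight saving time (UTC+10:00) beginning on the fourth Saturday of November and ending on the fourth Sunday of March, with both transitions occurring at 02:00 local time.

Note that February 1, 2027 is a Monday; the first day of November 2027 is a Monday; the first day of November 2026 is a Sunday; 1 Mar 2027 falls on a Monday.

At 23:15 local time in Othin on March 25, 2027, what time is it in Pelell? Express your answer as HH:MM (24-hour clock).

13:15

1 February 2027 is a Monday, so the first Sunday is February 7 and the fourth is February 28.
1 November 2027 is a Monday, so the first Sunday is November 7.
March 25, 2027 lies within the daylight-saving period (28 February – 7 November), so Othin is on daylight time, UTC−04:00.
23:15 Othin + 4h = 03:15 UTC (rolling into the next day, 26 March 2027).
1 November 2026 is a Sunday, so the first Saturday is November 7 and the fourth is November 28.
1 March 2027 is a Monday, so the first Sunday is March 7 and the fourth is March 28.
At the standard offset (UTC+09:00), 03:15 UTC + 9h = 12:15 Pelell standard time.
The standard-time date in Pelell, March 26, 2027, lies within the daylight-saving period (28 November 2026 – 28 March 2027), so Pelell is on daylight time, UTC+10:00.
03:15 UTC + 10h = 13:15 Pelell.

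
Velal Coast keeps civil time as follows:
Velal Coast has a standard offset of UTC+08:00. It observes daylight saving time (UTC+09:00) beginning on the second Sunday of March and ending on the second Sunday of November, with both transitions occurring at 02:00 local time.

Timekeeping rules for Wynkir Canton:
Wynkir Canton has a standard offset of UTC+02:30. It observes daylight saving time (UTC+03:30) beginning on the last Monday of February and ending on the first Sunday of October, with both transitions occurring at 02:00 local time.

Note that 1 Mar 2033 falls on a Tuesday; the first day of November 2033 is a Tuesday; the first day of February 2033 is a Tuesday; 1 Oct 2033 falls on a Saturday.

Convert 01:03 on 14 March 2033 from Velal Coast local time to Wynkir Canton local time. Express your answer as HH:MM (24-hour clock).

19:33

1 March 2033 is a Tuesday, so the first Sunday is March 6 and the second is March 13.
1 November 2033 is a Tuesday, so the first Sunday is November 6 and the second is November 13.
Daylight saving runs 13 March – 13 November; 14 March 2033 is inside that window, so Velal Coast is at UTC+09:00.
01:03 Velal Coast − 9h = 16:03 UTC (rolling into the previous day, 13 March 2033).
1 February 2033 is a Tuesday, so Mondays fall on 7, 14, 21, 28; the last is February 28.
1 October 2033 is a Saturday, so the first Sunday is October 2.
At the standard offset (UTC+02:30), 16:03 UTC + 2h30m = 18:33 Wynkir Canton standard time.
The standard-time date in Wynkir Canton, 13 March 2033, lies within the daylight-saving period (28 February – 2 October), so Wynkir Canton is on daylight time, UTC+03:30.
16:03 UTC + 3h30m = 19:33 Wynkir Canton.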